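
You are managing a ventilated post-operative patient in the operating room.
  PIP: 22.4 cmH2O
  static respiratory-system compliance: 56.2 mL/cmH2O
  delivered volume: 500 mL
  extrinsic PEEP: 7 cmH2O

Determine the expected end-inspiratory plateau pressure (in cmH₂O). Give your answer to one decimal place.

15.9

Pplat = PEEP + Vt / Cstat = 7 + 500 / 56.2 = 7 + 8.897 = 15.897 cmH2O.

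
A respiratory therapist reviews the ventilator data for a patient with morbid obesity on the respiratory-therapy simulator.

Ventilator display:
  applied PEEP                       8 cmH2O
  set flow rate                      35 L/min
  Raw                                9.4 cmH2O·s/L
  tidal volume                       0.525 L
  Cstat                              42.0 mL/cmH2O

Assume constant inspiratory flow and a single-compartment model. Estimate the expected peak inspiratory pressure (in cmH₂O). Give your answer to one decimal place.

Flow: 35 L/min ÷ 60 = 0.5833 L/s.
Equation of motion (constant flow): PIP = Vt/C + R·V̇ + PEEP.
PIP = 525/42.0 + 9.4×0.5833 + 8 = 12.5 + 5.483 + 8 = 25.983 cmH2O.

26.0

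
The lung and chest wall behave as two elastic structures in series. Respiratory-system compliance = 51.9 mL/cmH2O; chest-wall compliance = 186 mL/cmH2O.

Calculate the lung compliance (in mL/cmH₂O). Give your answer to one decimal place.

72.0

1/CL = 1/Crs − 1/Ccw.
1/CL = 1/51.9 − 1/186 = 0.01389.
CL = 71.994 mL/cmH2O.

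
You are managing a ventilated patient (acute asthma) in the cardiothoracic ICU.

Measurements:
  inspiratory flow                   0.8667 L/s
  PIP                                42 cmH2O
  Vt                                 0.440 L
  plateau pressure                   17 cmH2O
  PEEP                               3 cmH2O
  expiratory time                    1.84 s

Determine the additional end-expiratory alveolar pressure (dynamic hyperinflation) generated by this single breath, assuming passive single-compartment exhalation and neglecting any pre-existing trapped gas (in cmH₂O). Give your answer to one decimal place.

1.8

R = (PIP − Pplat)/V̇ = (42 − 17) / 0.8667 = 25.0/0.8667 = 28.845 cmH2O·s/L.
C = Vt/(Pplat − PEEP) = 440.0 / (17 − 3) = 440.0/14.0 = 31.429 mL/cmH2O.
τ = R × C = 28.845 × 0.03143 L/cmH2O = 0.9066 s.
Fraction remaining = e^(−Te/τ) = e^(−1.84/0.9066) = 0.1314; trapped volume = 440.0 × 0.1314 = 57.816 mL.
Additional alveolar pressure from trapping ≈ V_trapped / C = 57.816 / 31.429 = 1.84 cmH2O.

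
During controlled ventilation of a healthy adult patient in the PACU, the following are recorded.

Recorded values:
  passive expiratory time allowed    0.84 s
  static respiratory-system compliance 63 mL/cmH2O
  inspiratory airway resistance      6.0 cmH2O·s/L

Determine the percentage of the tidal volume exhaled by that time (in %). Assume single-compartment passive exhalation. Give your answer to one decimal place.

τ = R × C = 6.0 × 63 mL/cmH2O = 6.0 × 0.063 L/cmH2O = 0.378 s.
Passive exhalation: V(t)/V₀ = e^(−t/τ) = e^(−0.84/0.378) = 0.1084.
Fraction exhaled = 1 − 0.1084 = 0.8916 → 89.16%.

89.2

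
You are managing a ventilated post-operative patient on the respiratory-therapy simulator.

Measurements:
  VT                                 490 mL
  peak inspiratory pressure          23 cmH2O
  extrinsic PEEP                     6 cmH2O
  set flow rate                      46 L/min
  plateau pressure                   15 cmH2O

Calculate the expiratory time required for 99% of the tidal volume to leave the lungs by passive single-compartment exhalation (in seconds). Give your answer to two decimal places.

2.62

Flow: 46 L/min ÷ 60 = 0.7667 L/s.
R = (PIP − Pplat)/V̇ = (23 − 15) / 0.7667 = 8.0/0.7667 = 10.434 cmH2O·s/L.
C = Vt/(Pplat − PEEP) = 490.0 / (15 − 6) = 490.0/9.0 = 54.444 mL/cmH2O.
τ = R × C = 10.434 × 0.05444 L/cmH2O = 0.568 s.
t = −τ·ln(1 − 0.99) = −0.568·ln(0.01) = 2.616 s.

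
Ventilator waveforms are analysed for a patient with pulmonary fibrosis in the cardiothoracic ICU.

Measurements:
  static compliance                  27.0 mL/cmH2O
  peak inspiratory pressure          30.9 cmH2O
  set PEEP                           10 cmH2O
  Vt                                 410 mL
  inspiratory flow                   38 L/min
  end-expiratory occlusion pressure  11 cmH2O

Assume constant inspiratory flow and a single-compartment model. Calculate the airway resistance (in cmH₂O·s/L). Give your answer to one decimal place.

Flow: 38 L/min ÷ 60 = 0.6333 L/s.
Total PEEP = 11 cmH2O (set 10 + intrinsic 1); this is the baseline alveolar pressure.
Equation of motion (constant flow): PIP = Vt/C + R·V̇ + PEEP.
R·V̇ = PIP − Vt/C − PEEP = 30.9 − 410/27.0 − 11 = 30.9 − 15.185 − 11 = 4.715 cmH2O.
R = 4.715 / 0.6333 = 7.445 cmH2O·s/L.

7.4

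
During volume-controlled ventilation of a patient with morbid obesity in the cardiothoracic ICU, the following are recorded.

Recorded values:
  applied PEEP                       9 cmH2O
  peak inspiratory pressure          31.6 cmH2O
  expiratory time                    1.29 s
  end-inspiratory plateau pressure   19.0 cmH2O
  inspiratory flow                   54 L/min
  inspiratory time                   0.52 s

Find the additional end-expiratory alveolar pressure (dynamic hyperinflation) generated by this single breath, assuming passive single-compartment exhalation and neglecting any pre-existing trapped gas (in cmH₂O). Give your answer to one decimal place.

Flow: 54 L/min ÷ 60 = 0.9 L/s.
Vt = flow × Ti = 0.9 L/s × 0.52 s × 1000 mL/L = 468.0 mL.
R = (PIP − Pplat)/V̇ = (31.6 − 19.0) / 0.9 = 12.6/0.9 = 14.0 cmH2O·s/L.
C = Vt/(Pplat − PEEP) = 468.0 / (19.0 − 9) = 468.0/10.0 = 46.8 mL/cmH2O.
τ = R × C = 14.0 × 0.0468 L/cmH2O = 0.6552 s.
Fraction remaining = e^(−Te/τ) = e^(−1.29/0.6552) = 0.1396; trapped volume = 468.0 × 0.1396 = 65.333 mL.
Additional alveolar pressure from trapping ≈ V_trapped / C = 65.333 / 46.8 = 1.396 cmH2O.

1.4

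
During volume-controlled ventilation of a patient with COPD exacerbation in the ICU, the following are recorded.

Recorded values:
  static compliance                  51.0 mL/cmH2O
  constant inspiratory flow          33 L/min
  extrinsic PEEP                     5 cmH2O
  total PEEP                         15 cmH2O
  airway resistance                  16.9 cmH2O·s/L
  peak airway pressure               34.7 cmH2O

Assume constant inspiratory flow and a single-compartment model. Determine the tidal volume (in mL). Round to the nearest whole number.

Flow: 33 L/min ÷ 60 = 0.55 L/s.
Total PEEP = 15 cmH2O (set 5 + intrinsic 10); this is the baseline alveolar pressure.
Equation of motion (constant flow): PIP = Vt/C + R·V̇ + PEEP.
Vt/C = PIP − R·V̇ − PEEP = 34.7 − 9.295 − 15 = 10.405 cmH2O.
Vt = C × 10.405 = 51.0 × 10.405 = 530.66 mL.

531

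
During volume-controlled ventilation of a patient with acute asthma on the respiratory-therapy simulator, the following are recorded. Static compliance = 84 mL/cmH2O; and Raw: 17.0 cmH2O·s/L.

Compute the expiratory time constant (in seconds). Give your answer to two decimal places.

τ = R × C = 17.0 × 84 mL/cmH2O = 17.0 × 0.084 L/cmH2O = 1.428 s.

1.43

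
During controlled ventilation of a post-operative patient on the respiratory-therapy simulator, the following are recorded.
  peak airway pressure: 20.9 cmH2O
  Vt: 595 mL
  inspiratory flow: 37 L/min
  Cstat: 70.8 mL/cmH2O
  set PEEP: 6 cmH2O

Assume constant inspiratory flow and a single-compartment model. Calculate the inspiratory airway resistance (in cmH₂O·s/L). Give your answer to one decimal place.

Flow: 37 L/min ÷ 60 = 0.6167 L/s.
Equation of motion (constant flow): PIP = Vt/C + R·V̇ + PEEP.
R·V̇ = PIP − Vt/C − PEEP = 20.9 − 595/70.8 − 6 = 20.9 − 8.404 − 6 = 6.496 cmH2O.
R = 6.496 / 0.6167 = 10.533 cmH2O·s/L.

10.5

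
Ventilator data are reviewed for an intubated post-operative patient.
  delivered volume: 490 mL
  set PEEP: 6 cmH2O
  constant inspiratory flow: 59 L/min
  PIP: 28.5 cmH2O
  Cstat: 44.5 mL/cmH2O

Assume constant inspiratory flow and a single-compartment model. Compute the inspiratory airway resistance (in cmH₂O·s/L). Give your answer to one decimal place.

11.7

Flow: 59 L/min ÷ 60 = 0.9833 L/s.
Equation of motion (constant flow): PIP = Vt/C + R·V̇ + PEEP.
R·V̇ = PIP − Vt/C − PEEP = 28.5 − 490/44.5 − 6 = 28.5 − 11.011 − 6 = 11.489 cmH2O.
R = 11.489 / 0.9833 = 11.684 cmH2O·s/L.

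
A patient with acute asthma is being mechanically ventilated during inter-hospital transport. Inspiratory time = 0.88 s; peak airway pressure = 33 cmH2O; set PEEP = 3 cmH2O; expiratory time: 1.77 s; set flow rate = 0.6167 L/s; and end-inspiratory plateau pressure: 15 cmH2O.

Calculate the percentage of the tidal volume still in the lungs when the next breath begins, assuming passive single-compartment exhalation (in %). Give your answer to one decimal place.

Vt = flow × Ti = 0.6167 L/s × 0.88 s × 1000 mL/L = 542.7 mL.
R = (PIP − Pplat)/V̇ = (33 − 15) / 0.6167 = 18.0/0.6167 = 29.188 cmH2O·s/L.
C = Vt/(Pplat − PEEP) = 542.7 / (15 − 3) = 542.7/12.0 = 45.225 mL/cmH2O.
τ = R × C = 29.188 × 0.04523 L/cmH2O = 1.32 s.
Fraction remaining at end-expiration = e^(−Te/τ) = e^(−1.77/1.32) = 0.2616 → 26.16%.

26.2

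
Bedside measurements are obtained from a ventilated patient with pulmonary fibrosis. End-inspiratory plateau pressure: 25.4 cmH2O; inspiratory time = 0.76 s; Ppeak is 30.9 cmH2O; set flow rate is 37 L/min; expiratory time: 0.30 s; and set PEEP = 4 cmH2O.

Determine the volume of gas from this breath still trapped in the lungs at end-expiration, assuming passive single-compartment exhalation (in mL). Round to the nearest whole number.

Flow: 37 L/min ÷ 60 = 0.6167 L/s.
Vt = flow × Ti = 0.6167 L/s × 0.76 s × 1000 mL/L = 468.69 mL.
R = (PIP − Pplat)/V̇ = (30.9 − 25.4) / 0.6167 = 5.5/0.6167 = 8.918 cmH2O·s/L.
C = Vt/(Pplat − PEEP) = 468.69 / (25.4 − 4) = 468.69/21.4 = 21.901 mL/cmH2O.
τ = R × C = 8.918 × 0.0219 L/cmH2O = 0.1953 s.
Fraction remaining = e^(−Te/τ) = e^(−0.30/0.1953) = 0.2152.
Trapped volume = 468.69 × 0.2152 = 100.86 mL.

101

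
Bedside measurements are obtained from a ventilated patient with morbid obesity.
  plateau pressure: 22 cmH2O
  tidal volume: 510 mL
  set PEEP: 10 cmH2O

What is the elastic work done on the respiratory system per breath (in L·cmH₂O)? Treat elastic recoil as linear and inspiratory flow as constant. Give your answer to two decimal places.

3.06

Elastic work ≈ ½ × (Pplat − PEEP) × Vt = 0.5 × (22 − 10) × 0.510 L = 0.5 × 12.0 × 0.510 = 3.06 L·cmH2O.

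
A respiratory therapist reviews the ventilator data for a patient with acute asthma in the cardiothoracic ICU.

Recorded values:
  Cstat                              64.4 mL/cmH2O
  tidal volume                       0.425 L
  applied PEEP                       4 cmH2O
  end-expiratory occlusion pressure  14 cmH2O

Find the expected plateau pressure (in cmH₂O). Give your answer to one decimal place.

20.6

End-expiratory occlusion gives total PEEP = 14 cmH2O (intrinsic PEEP = 14 − 4 = 10). Use total PEEP for the elastic gradient.
Pplat = PEEPtotal + Vt / Cstat = 14 + 425 / 64.4 = 14 + 6.599 = 20.599 cmH2O.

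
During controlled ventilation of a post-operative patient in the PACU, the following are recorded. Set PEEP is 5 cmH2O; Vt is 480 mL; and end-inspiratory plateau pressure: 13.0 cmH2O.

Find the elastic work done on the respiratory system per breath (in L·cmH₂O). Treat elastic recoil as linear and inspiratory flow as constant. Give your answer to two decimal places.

Elastic work ≈ ½ × (Pplat − PEEP) × Vt = 0.5 × (13.0 − 5) × 0.480 L = 0.5 × 8.0 × 0.480 = 1.92 L·cmH2O.

1.92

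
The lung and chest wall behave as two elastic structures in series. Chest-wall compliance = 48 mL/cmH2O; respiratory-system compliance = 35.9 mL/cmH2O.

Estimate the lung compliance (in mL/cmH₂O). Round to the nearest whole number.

1/CL = 1/Crs − 1/Ccw.
1/CL = 1/35.9 − 1/48 = 0.007022.
CL = 142.41 mL/cmH2O.

142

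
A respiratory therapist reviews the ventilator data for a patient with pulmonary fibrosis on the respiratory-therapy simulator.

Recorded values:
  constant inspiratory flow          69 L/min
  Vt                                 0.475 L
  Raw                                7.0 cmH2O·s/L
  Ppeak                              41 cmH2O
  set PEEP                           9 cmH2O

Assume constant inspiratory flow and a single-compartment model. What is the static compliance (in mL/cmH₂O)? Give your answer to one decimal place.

19.8

Flow: 69 L/min ÷ 60 = 1.15 L/s.
Equation of motion (constant flow): PIP = Vt/C + R·V̇ + PEEP.
Vt/C = PIP − R·V̇ − PEEP = 41 − 7.0×1.15 − 9 = 41 − 8.05 − 9 = 23.95 cmH2O.
C = Vt / 23.95 = 475 / 23.95 = 19.833 mL/cmH2O.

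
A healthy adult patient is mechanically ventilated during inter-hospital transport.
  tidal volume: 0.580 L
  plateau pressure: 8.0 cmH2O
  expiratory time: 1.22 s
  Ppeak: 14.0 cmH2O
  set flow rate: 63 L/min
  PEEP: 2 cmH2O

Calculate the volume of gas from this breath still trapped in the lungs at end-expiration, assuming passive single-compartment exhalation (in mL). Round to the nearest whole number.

64

Flow: 63 L/min ÷ 60 = 1.05 L/s.
R = (PIP − Pplat)/V̇ = (14.0 − 8.0) / 1.05 = 6.0/1.05 = 5.714 cmH2O·s/L.
C = Vt/(Pplat − PEEP) = 580.0 / (8.0 − 2) = 580.0/6.0 = 96.667 mL/cmH2O.
τ = R × C = 5.714 × 0.09667 L/cmH2O = 0.5524 s.
Fraction remaining = e^(−Te/τ) = e^(−1.22/0.5524) = 0.1099.
Trapped volume = 580.0 × 0.1099 = 63.742 mL.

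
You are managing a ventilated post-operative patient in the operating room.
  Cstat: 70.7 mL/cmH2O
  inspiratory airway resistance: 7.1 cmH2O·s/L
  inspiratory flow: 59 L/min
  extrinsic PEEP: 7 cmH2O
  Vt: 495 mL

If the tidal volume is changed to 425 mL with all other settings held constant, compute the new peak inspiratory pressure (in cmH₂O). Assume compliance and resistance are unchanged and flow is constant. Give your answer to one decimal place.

Flow: 59 L/min ÷ 60 = 0.9833 L/s.
PIP = Vt/C + R·V̇ + PEEP (constant-flow equation of motion).
Only the elastic term changes: ΔPIP = ΔVt / C = (425 − 495) / 70.7 = -0.9901 cmH2O.
Original PIP = 495/70.7 + 7.1×0.9833 + 7 = 20.983 cmH2O; new PIP = 20.983 + (-0.9901) = 19.993 cmH2O.

20.0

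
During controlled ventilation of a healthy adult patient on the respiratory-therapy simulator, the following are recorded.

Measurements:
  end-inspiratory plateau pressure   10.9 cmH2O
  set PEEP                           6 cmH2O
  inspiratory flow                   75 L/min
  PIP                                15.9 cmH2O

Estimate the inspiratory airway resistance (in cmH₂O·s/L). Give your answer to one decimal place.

Flow: 75 L/min ÷ 60 = 1.25 L/s.
Raw = (PIP − Pplat) / flow = (15.9 − 10.9) / 1.25 = 5.0 / 1.25 = 4.0 cmH2O·s/L.

4.0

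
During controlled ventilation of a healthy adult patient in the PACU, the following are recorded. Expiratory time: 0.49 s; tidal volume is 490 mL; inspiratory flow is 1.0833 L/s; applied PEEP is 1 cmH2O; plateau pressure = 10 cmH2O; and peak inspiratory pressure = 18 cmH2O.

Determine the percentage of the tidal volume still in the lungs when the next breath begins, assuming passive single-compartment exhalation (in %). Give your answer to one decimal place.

R = (PIP − Pplat)/V̇ = (18 − 10) / 1.0833 = 8.0/1.0833 = 7.385 cmH2O·s/L.
C = Vt/(Pplat − PEEP) = 490.0 / (10 − 1) = 490.0/9.0 = 54.444 mL/cmH2O.
τ = R × C = 7.385 × 0.05444 L/cmH2O = 0.402 s.
Fraction remaining at end-expiration = e^(−Te/τ) = e^(−0.49/0.402) = 0.2956 → 29.56%.

29.6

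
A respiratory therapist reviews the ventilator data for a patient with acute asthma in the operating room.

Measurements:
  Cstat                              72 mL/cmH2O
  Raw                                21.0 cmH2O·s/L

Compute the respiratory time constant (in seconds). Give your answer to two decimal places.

τ = R × C = 21.0 × 72 mL/cmH2O = 21.0 × 0.072 L/cmH2O = 1.512 s.

1.51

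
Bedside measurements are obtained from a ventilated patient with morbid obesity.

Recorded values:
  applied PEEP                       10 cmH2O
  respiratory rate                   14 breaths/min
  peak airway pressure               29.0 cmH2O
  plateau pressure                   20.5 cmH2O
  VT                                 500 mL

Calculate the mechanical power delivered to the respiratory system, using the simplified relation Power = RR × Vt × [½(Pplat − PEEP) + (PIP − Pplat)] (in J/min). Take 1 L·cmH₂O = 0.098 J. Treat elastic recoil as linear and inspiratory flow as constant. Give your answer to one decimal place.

Per-breath work = Vt × [½(Pplat−PEEP) + (PIP−Pplat)] = 0.500 × [0.5×10.5 + 8.5] = 0.500 × 13.75 = 6.875 L·cmH2O.
Power = 14 × 6.875 = 96.25 L·cmH2O/min.
× 0.098 J/(L·cmH2O) → 9.433 J/min.

9.4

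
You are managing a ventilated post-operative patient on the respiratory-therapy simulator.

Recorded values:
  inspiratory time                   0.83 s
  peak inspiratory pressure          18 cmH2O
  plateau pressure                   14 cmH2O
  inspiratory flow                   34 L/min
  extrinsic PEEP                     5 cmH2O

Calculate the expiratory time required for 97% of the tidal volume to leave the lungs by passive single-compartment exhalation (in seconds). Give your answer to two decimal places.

Flow: 34 L/min ÷ 60 = 0.5667 L/s.
Vt = flow × Ti = 0.5667 L/s × 0.83 s × 1000 mL/L = 470.36 mL.
R = (PIP − Pplat)/V̇ = (18 − 14) / 0.5667 = 4.0/0.5667 = 7.058 cmH2O·s/L.
C = Vt/(Pplat − PEEP) = 470.36 / (14 − 5) = 470.36/9.0 = 52.262 mL/cmH2O.
τ = R × C = 7.058 × 0.05226 L/cmH2O = 0.3689 s.
t = −τ·ln(1 − 0.97) = −0.3689·ln(0.03) = 1.294 s.

1.29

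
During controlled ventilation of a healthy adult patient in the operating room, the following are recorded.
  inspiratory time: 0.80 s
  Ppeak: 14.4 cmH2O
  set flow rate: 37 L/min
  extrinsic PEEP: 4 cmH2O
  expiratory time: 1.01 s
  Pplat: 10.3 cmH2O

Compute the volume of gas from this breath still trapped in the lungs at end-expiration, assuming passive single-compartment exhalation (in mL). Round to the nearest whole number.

Flow: 37 L/min ÷ 60 = 0.6167 L/s.
Vt = flow × Ti = 0.6167 L/s × 0.80 s × 1000 mL/L = 493.36 mL.
R = (PIP − Pplat)/V̇ = (14.4 − 10.3) / 0.6167 = 4.1/0.6167 = 6.648 cmH2O·s/L.
C = Vt/(Pplat − PEEP) = 493.36 / (10.3 − 4) = 493.36/6.3 = 78.311 mL/cmH2O.
τ = R × C = 6.648 × 0.07831 L/cmH2O = 0.5206 s.
Fraction remaining = e^(−Te/τ) = e^(−1.01/0.5206) = 0.1437.
Trapped volume = 493.36 × 0.1437 = 70.896 mL.

71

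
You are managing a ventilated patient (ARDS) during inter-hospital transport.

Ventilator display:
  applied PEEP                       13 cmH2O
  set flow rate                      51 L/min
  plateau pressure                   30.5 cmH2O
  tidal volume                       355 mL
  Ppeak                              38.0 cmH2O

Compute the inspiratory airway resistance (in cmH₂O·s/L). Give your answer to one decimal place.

Flow: 51 L/min ÷ 60 = 0.85 L/s.
Raw = (PIP − Pplat) / flow = (38.0 − 30.5) / 0.85 = 7.5 / 0.85 = 8.824 cmH2O·s/L.

8.8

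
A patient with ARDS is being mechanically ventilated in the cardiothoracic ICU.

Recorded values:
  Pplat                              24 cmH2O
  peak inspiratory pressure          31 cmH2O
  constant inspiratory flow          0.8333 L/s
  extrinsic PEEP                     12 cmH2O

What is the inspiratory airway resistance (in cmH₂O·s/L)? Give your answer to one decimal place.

8.4

Raw = (PIP − Pplat) / flow = (31 − 24) / 0.8333 = 7.0 / 0.8333 = 8.4 cmH2O·s/L.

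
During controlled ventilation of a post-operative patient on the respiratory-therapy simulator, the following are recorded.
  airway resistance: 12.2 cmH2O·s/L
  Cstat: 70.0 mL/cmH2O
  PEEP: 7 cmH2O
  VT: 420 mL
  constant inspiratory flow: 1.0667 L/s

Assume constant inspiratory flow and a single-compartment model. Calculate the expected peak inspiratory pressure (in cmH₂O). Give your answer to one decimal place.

Equation of motion (constant flow): PIP = Vt/C + R·V̇ + PEEP.
PIP = 420/70.0 + 12.2×1.0667 + 7 = 6.0 + 13.014 + 7 = 26.014 cmH2O.

26.0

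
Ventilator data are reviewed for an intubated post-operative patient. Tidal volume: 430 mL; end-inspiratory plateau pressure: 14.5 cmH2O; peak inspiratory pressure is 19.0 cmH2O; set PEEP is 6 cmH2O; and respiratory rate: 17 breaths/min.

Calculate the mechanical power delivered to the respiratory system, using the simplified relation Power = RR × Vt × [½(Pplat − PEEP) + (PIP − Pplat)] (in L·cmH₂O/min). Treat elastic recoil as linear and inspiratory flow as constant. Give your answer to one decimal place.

64.0

Per-breath work = Vt × [½(Pplat−PEEP) + (PIP−Pplat)] = 0.430 × [0.5×8.5 + 4.5] = 0.430 × 8.75 = 3.763 L·cmH2O.
Power = 17 × 3.763 = 63.971 L·cmH2O/min.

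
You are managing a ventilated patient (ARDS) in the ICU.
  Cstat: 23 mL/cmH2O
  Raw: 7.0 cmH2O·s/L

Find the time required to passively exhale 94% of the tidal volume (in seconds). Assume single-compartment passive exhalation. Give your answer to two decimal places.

τ = R × C = 7.0 × 23 mL/cmH2O = 7.0 × 0.023 L/cmH2O = 0.161 s.
Exhaled fraction f = 1 − e^(−t/τ) → t = −τ·ln(1 − f) = −0.161·ln(0.06) = 0.453 s.

0.45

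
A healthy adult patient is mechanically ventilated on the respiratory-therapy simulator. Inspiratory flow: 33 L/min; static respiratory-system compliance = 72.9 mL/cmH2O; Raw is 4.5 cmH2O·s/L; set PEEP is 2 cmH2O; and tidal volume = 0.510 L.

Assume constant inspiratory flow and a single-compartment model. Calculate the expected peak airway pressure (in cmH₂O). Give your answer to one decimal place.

Flow: 33 L/min ÷ 60 = 0.55 L/s.
Equation of motion (constant flow): PIP = Vt/C + R·V̇ + PEEP.
PIP = 510/72.9 + 4.5×0.55 + 2 = 6.996 + 2.475 + 2 = 11.471 cmH2O.

11.5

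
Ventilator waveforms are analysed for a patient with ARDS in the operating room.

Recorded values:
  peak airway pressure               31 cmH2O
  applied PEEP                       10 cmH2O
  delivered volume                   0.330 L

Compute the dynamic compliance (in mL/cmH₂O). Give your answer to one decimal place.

Dynamic compliance = Vt / (PIP − PEEP) = 330 / (31 − 10) = 330 / 21.0 = 15.714 mL/cmH2O.

15.7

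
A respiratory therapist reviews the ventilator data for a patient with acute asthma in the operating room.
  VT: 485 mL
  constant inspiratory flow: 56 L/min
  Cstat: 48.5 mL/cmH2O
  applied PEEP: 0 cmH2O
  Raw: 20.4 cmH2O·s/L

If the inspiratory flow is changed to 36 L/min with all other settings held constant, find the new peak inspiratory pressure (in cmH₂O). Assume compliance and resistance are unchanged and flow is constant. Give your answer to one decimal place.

Flow: 56 L/min ÷ 60 = 0.9333 L/s.
New flow: 36 L/min ÷ 60 = 0.6 L/s.
PIP = Vt/C + R·V̇ + PEEP (constant-flow equation of motion).
Only the resistive term changes: ΔPIP = R × ΔV̇ = 20.4 × (0.6 − 0.9333) = 20.4 × -0.3333 = -6.799 cmH2O.
Original PIP = 485/48.5 + 20.4×0.9333 + 0 = 29.039 cmH2O; new PIP = 29.039 + (-6.799) = 22.24 cmH2O.

22.2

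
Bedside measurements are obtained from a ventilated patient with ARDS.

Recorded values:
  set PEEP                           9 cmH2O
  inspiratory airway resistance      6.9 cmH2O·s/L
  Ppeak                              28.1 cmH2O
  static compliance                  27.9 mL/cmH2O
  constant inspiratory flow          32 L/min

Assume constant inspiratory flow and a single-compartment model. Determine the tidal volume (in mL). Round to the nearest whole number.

430

Flow: 32 L/min ÷ 60 = 0.5333 L/s.
Equation of motion (constant flow): PIP = Vt/C + R·V̇ + PEEP.
Vt/C = PIP − R·V̇ − PEEP = 28.1 − 3.68 − 9 = 15.42 cmH2O.
Vt = C × 15.42 = 27.9 × 15.42 = 430.22 mL.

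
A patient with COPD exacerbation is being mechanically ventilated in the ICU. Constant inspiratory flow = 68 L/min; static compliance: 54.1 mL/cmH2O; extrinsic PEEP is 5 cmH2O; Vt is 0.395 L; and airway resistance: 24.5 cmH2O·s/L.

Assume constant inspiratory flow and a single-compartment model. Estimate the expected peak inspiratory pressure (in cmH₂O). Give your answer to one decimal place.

Flow: 68 L/min ÷ 60 = 1.1333 L/s.
Equation of motion (constant flow): PIP = Vt/C + R·V̇ + PEEP.
PIP = 395/54.1 + 24.5×1.1333 + 5 = 7.301 + 27.766 + 5 = 40.067 cmH2O.

40.1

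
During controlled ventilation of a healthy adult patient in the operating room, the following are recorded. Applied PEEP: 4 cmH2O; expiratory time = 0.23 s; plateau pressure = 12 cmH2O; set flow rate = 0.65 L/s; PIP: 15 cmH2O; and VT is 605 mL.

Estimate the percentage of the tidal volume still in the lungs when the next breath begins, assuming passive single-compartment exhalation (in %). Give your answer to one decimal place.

R = (PIP − Pplat)/V̇ = (15 − 12) / 0.65 = 3.0/0.65 = 4.615 cmH2O·s/L.
C = Vt/(Pplat − PEEP) = 605.0 / (12 − 4) = 605.0/8.0 = 75.625 mL/cmH2O.
τ = R × C = 4.615 × 0.07563 L/cmH2O = 0.349 s.
Fraction remaining at end-expiration = e^(−Te/τ) = e^(−0.23/0.349) = 0.5174 → 51.74%.

51.7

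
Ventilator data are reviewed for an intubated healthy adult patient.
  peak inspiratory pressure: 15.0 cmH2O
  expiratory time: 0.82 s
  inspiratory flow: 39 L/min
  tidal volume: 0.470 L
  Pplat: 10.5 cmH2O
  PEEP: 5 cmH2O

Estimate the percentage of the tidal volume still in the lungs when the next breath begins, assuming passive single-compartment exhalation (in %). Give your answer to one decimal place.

25.0

Flow: 39 L/min ÷ 60 = 0.65 L/s.
R = (PIP − Pplat)/V̇ = (15.0 − 10.5) / 0.65 = 4.5/0.65 = 6.923 cmH2O·s/L.
C = Vt/(Pplat − PEEP) = 470.0 / (10.5 − 5) = 470.0/5.5 = 85.455 mL/cmH2O.
τ = R × C = 6.923 × 0.08546 L/cmH2O = 0.5916 s.
Fraction remaining at end-expiration = e^(−Te/τ) = e^(−0.82/0.5916) = 0.2501 → 25.01%.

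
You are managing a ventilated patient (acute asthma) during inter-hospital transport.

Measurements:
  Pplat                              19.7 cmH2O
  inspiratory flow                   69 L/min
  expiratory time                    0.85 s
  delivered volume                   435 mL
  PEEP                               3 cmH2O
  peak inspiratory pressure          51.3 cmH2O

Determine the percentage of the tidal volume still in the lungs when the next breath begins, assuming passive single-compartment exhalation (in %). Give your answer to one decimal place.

30.5

Flow: 69 L/min ÷ 60 = 1.15 L/s.
R = (PIP − Pplat)/V̇ = (51.3 − 19.7) / 1.15 = 31.6/1.15 = 27.478 cmH2O·s/L.
C = Vt/(Pplat − PEEP) = 435.0 / (19.7 − 3) = 435.0/16.7 = 26.048 mL/cmH2O.
τ = R × C = 27.478 × 0.02605 L/cmH2O = 0.7158 s.
Fraction remaining at end-expiration = e^(−Te/τ) = e^(−0.85/0.7158) = 0.305 → 30.5%.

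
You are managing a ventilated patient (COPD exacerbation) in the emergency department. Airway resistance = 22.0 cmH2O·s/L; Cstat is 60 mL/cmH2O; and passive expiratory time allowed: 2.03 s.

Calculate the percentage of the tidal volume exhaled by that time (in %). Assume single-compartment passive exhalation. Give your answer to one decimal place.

τ = R × C = 22.0 × 60 mL/cmH2O = 22.0 × 0.060 L/cmH2O = 1.32 s.
Passive exhalation: V(t)/V₀ = e^(−t/τ) = e^(−2.03/1.32) = 0.2148.
Fraction exhaled = 1 − 0.2148 = 0.7852 → 78.52%.

78.5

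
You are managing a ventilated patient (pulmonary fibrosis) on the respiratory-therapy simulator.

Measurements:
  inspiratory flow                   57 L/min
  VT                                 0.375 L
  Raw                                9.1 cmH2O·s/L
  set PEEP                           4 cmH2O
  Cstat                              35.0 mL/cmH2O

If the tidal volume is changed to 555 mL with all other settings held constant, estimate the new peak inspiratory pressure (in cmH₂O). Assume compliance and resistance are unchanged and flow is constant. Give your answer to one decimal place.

28.5

Flow: 57 L/min ÷ 60 = 0.95 L/s.
PIP = Vt/C + R·V̇ + PEEP (constant-flow equation of motion).
Only the elastic term changes: ΔPIP = ΔVt / C = (555 − 375) / 35.0 = 5.143 cmH2O.
Original PIP = 375/35.0 + 9.1×0.95 + 4 = 23.359 cmH2O; new PIP = 23.359 + (5.143) = 28.502 cmH2O.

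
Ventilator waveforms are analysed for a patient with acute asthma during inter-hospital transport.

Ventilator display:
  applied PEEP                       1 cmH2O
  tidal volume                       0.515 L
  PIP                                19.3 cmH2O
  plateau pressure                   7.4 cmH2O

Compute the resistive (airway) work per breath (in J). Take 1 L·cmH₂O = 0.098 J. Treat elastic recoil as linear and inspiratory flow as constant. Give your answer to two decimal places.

0.60

With constant inspiratory flow the resistive pressure is constant at PIP − Pplat = 19.3 − 7.4 = 11.9 cmH2O, so resistive work = 11.9 × 0.515 = 6.129 L·cmH2O.
× 0.098 J/(L·cmH2O) → 0.6006 J.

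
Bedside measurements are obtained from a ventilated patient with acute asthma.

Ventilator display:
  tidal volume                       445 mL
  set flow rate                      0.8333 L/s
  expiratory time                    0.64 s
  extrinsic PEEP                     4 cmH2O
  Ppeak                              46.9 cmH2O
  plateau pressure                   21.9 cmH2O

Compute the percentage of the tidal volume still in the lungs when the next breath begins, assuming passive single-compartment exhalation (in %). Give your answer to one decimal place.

42.4

R = (PIP − Pplat)/V̇ = (46.9 − 21.9) / 0.8333 = 25.0/0.8333 = 30.001 cmH2O·s/L.
C = Vt/(Pplat − PEEP) = 445.0 / (21.9 − 4) = 445.0/17.9 = 24.86 mL/cmH2O.
τ = R × C = 30.001 × 0.02486 L/cmH2O = 0.7458 s.
Fraction remaining at end-expiration = e^(−Te/τ) = e^(−0.64/0.7458) = 0.424 → 42.4%.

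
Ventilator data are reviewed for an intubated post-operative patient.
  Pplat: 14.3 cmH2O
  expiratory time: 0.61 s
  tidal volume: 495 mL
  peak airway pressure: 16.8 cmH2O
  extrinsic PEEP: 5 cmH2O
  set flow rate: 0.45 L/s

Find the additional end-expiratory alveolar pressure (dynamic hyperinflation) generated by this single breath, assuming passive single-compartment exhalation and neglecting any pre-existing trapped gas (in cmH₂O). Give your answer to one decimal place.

1.2

R = (PIP − Pplat)/V̇ = (16.8 − 14.3) / 0.45 = 2.5/0.45 = 5.556 cmH2O·s/L.
C = Vt/(Pplat − PEEP) = 495.0 / (14.3 − 5) = 495.0/9.3 = 53.226 mL/cmH2O.
τ = R × C = 5.556 × 0.05323 L/cmH2O = 0.2957 s.
Fraction remaining = e^(−Te/τ) = e^(−0.61/0.2957) = 0.1271; trapped volume = 495.0 × 0.1271 = 62.915 mL.
Additional alveolar pressure from trapping ≈ V_trapped / C = 62.915 / 53.226 = 1.182 cmH2O.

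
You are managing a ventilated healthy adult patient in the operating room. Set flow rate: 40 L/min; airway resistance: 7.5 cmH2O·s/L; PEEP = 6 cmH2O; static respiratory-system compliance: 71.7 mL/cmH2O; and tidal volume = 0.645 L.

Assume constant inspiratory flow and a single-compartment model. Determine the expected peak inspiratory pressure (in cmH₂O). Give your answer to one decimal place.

Flow: 40 L/min ÷ 60 = 0.6667 L/s.
Equation of motion (constant flow): PIP = Vt/C + R·V̇ + PEEP.
PIP = 645/71.7 + 7.5×0.6667 + 6 = 8.996 + 5.0 + 6 = 19.996 cmH2O.

20.0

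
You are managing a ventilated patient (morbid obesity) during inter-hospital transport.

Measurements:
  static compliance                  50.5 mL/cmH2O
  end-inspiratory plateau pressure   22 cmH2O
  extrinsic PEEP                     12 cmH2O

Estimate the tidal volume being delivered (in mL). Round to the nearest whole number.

Vt = Cstat × (Pplat − PEEP) = 50.5 × (22 − 12) = 50.5 × 10.0 = 505.0 mL.

505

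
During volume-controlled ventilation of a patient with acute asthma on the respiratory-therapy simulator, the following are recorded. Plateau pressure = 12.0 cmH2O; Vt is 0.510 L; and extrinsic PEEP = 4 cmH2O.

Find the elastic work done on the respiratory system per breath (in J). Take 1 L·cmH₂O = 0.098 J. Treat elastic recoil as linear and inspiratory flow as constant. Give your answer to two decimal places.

0.20

Elastic work ≈ ½ × (Pplat − PEEP) × Vt = 0.5 × (12.0 − 4) × 0.510 L = 0.5 × 8.0 × 0.510 = 2.04 L·cmH2O.
× 0.098 J/(L·cmH2O) → 0.1999 J.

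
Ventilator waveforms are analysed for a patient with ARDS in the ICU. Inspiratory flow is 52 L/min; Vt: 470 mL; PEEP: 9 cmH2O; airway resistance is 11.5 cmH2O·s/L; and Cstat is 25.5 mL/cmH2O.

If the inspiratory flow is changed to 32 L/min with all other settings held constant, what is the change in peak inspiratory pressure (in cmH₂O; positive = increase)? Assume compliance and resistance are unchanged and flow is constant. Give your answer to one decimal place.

-3.8

Flow: 52 L/min ÷ 60 = 0.8667 L/s.
New flow: 32 L/min ÷ 60 = 0.5333 L/s.
PIP = Vt/C + R·V̇ + PEEP (constant-flow equation of motion).
Only the resistive term changes: ΔPIP = R × ΔV̇ = 11.5 × (0.5333 − 0.8667) = 11.5 × -0.3334 = -3.834 cmH2O.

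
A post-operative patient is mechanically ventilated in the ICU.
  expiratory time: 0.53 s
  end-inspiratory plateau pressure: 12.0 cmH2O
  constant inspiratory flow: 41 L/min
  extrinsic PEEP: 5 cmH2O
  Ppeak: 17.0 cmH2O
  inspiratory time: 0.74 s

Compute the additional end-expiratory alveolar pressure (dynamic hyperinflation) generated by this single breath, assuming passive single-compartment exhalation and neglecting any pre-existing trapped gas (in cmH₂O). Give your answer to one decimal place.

Flow: 41 L/min ÷ 60 = 0.6833 L/s.
Vt = flow × Ti = 0.6833 L/s × 0.74 s × 1000 mL/L = 505.64 mL.
R = (PIP − Pplat)/V̇ = (17.0 − 12.0) / 0.6833 = 5.0/0.6833 = 7.317 cmH2O·s/L.
C = Vt/(Pplat − PEEP) = 505.64 / (12.0 − 5) = 505.64/7.0 = 72.234 mL/cmH2O.
τ = R × C = 7.317 × 0.07223 L/cmH2O = 0.5285 s.
Fraction remaining = e^(−Te/τ) = e^(−0.53/0.5285) = 0.3668; trapped volume = 505.64 × 0.3668 = 185.47 mL.
Additional alveolar pressure from trapping ≈ V_trapped / C = 185.47 / 72.234 = 2.568 cmH2O.

2.6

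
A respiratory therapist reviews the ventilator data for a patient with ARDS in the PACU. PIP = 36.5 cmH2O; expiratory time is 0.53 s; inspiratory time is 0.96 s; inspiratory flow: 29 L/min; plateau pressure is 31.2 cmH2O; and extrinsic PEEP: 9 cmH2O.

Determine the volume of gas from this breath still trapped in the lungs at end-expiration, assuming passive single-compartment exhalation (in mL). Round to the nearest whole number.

46

Flow: 29 L/min ÷ 60 = 0.4833 L/s.
Vt = flow × Ti = 0.4833 L/s × 0.96 s × 1000 mL/L = 463.97 mL.
R = (PIP − Pplat)/V̇ = (36.5 − 31.2) / 0.4833 = 5.3/0.4833 = 10.966 cmH2O·s/L.
C = Vt/(Pplat − PEEP) = 463.97 / (31.2 − 9) = 463.97/22.2 = 20.9 mL/cmH2O.
τ = R × C = 10.966 × 0.0209 L/cmH2O = 0.2292 s.
Fraction remaining = e^(−Te/τ) = e^(−0.53/0.2292) = 0.09902.
Trapped volume = 463.97 × 0.09902 = 45.942 mL.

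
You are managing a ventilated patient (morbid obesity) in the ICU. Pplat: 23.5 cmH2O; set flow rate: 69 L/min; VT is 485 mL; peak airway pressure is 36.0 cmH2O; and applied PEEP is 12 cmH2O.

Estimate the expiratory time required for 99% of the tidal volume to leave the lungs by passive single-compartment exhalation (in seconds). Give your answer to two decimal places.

Flow: 69 L/min ÷ 60 = 1.15 L/s.
R = (PIP − Pplat)/V̇ = (36.0 − 23.5) / 1.15 = 12.5/1.15 = 10.87 cmH2O·s/L.
C = Vt/(Pplat − PEEP) = 485.0 / (23.5 − 12) = 485.0/11.5 = 42.174 mL/cmH2O.
τ = R × C = 10.87 × 0.04217 L/cmH2O = 0.4584 s.
t = −τ·ln(1 − 0.99) = −0.4584·ln(0.01) = 2.111 s.

2.11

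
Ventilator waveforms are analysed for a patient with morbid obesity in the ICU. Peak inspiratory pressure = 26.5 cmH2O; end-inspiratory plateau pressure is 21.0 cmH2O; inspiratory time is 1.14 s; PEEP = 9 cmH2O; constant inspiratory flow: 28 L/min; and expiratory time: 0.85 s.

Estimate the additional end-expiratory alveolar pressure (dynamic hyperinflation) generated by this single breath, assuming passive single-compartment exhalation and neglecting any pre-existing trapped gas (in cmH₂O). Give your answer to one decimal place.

Flow: 28 L/min ÷ 60 = 0.4667 L/s.
Vt = flow × Ti = 0.4667 L/s × 1.14 s × 1000 mL/L = 532.04 mL.
R = (PIP − Pplat)/V̇ = (26.5 − 21.0) / 0.4667 = 5.5/0.4667 = 11.785 cmH2O·s/L.
C = Vt/(Pplat − PEEP) = 532.04 / (21.0 − 9) = 532.04/12.0 = 44.337 mL/cmH2O.
τ = R × C = 11.785 × 0.04434 L/cmH2O = 0.5225 s.
Fraction remaining = e^(−Te/τ) = e^(−0.85/0.5225) = 0.1966; trapped volume = 532.04 × 0.1966 = 104.6 mL.
Additional alveolar pressure from trapping ≈ V_trapped / C = 104.6 / 44.337 = 2.359 cmH2O.

2.4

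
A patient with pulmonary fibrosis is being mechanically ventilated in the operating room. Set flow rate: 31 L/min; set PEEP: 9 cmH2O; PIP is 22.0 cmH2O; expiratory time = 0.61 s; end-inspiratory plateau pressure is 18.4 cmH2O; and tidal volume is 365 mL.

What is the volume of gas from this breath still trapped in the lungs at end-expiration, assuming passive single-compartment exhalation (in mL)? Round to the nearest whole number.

Flow: 31 L/min ÷ 60 = 0.5167 L/s.
R = (PIP − Pplat)/V̇ = (22.0 − 18.4) / 0.5167 = 3.6/0.5167 = 6.967 cmH2O·s/L.
C = Vt/(Pplat − PEEP) = 365.0 / (18.4 − 9) = 365.0/9.4 = 38.83 mL/cmH2O.
τ = R × C = 6.967 × 0.03883 L/cmH2O = 0.2705 s.
Fraction remaining = e^(−Te/τ) = e^(−0.61/0.2705) = 0.1049.
Trapped volume = 365.0 × 0.1049 = 38.289 mL.

38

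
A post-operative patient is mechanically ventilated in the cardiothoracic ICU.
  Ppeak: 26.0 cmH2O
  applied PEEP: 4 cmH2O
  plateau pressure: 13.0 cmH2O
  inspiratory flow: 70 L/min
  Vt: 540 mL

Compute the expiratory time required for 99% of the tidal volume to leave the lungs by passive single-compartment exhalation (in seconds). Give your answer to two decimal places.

Flow: 70 L/min ÷ 60 = 1.1667 L/s.
R = (PIP − Pplat)/V̇ = (26.0 − 13.0) / 1.1667 = 13.0/1.1667 = 11.143 cmH2O·s/L.
C = Vt/(Pplat − PEEP) = 540.0 / (13.0 − 4) = 540.0/9.0 = 60.0 mL/cmH2O.
τ = R × C = 11.143 × 0.06 L/cmH2O = 0.6686 s.
t = −τ·ln(1 − 0.99) = −0.6686·ln(0.01) = 3.079 s.

3.08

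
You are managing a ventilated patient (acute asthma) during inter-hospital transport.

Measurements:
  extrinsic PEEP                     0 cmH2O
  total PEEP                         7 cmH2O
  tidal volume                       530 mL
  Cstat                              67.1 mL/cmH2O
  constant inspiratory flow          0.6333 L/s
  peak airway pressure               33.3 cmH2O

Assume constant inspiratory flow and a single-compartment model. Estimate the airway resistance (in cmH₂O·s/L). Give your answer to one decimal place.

29.1

Total PEEP = 7 cmH2O (set 0 + intrinsic 7); this is the baseline alveolar pressure.
Equation of motion (constant flow): PIP = Vt/C + R·V̇ + PEEP.
R·V̇ = PIP − Vt/C − PEEP = 33.3 − 530/67.1 − 7 = 33.3 − 7.899 − 7 = 18.401 cmH2O.
R = 18.401 / 0.6333 = 29.056 cmH2O·s/L.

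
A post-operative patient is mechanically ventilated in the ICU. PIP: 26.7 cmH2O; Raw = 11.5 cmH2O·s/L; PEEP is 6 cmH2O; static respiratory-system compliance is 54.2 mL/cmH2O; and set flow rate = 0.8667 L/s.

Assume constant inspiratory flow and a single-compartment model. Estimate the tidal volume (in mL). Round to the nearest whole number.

582

Equation of motion (constant flow): PIP = Vt/C + R·V̇ + PEEP.
Vt/C = PIP − R·V̇ − PEEP = 26.7 − 9.967 − 6 = 10.733 cmH2O.
Vt = C × 10.733 = 54.2 × 10.733 = 581.73 mL.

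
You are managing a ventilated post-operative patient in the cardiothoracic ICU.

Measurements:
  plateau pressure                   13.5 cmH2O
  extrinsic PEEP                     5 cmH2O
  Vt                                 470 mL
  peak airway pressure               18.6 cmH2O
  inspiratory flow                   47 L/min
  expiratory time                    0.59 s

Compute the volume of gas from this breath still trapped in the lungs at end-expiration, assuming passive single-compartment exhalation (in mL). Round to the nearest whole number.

91

Flow: 47 L/min ÷ 60 = 0.7833 L/s.
R = (PIP − Pplat)/V̇ = (18.6 − 13.5) / 0.7833 = 5.1/0.7833 = 6.511 cmH2O·s/L.
C = Vt/(Pplat − PEEP) = 470.0 / (13.5 − 5) = 470.0/8.5 = 55.294 mL/cmH2O.
τ = R × C = 6.511 × 0.05529 L/cmH2O = 0.36 s.
Fraction remaining = e^(−Te/τ) = e^(−0.59/0.36) = 0.1942.
Trapped volume = 470.0 × 0.1942 = 91.274 mL.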